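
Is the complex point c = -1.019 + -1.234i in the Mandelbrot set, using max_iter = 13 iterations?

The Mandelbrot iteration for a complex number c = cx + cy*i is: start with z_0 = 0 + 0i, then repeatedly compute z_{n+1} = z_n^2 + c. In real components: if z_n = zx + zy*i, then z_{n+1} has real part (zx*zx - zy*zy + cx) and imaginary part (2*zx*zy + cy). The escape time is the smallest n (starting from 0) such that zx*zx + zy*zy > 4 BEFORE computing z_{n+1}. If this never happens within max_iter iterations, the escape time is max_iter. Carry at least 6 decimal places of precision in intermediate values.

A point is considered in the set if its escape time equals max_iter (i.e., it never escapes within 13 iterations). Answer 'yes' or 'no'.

z_0 = 0 + 0i, c = -1.0190 + -1.2340i
Iter 1: z = -1.0190 + -1.2340i, |z|^2 = 2.5611
Iter 2: z = -1.5034 + 1.2809i, |z|^2 = 3.9009
Iter 3: z = -0.3995 + -5.0854i, |z|^2 = 26.0206
Escaped at iteration 3

Answer: no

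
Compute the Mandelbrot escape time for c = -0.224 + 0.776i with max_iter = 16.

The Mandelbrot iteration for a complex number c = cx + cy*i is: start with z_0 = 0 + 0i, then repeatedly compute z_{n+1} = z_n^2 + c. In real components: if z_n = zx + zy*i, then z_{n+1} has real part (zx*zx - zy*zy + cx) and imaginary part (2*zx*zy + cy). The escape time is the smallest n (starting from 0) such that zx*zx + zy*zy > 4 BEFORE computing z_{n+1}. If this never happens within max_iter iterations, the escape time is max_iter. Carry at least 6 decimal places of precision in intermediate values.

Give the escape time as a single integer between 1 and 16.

Answer: 16

Derivation:
z_0 = 0 + 0i, c = -0.2240 + 0.7760i
Iter 1: z = -0.2240 + 0.7760i, |z|^2 = 0.6524
Iter 2: z = -0.7760 + 0.4284i, |z|^2 = 0.7857
Iter 3: z = 0.1947 + 0.1112i, |z|^2 = 0.0503
Iter 4: z = -0.1985 + 0.8193i, |z|^2 = 0.7106
Iter 5: z = -0.8559 + 0.4508i, |z|^2 = 0.9357
Iter 6: z = 0.3053 + 0.0043i, |z|^2 = 0.0932
Iter 7: z = -0.1308 + 0.7787i, |z|^2 = 0.6234
Iter 8: z = -0.8132 + 0.5723i, |z|^2 = 0.9888
Iter 9: z = 0.1098 + -0.1547i, |z|^2 = 0.0360
Iter 10: z = -0.2359 + 0.7420i, |z|^2 = 0.6062
Iter 11: z = -0.7190 + 0.4259i, |z|^2 = 0.6983
Iter 12: z = 0.1115 + 0.1635i, |z|^2 = 0.0392
Iter 13: z = -0.2383 + 0.8125i, |z|^2 = 0.7169
Iter 14: z = -0.8273 + 0.3888i, |z|^2 = 0.8356
Iter 15: z = 0.3093 + 0.1328i, |z|^2 = 0.1133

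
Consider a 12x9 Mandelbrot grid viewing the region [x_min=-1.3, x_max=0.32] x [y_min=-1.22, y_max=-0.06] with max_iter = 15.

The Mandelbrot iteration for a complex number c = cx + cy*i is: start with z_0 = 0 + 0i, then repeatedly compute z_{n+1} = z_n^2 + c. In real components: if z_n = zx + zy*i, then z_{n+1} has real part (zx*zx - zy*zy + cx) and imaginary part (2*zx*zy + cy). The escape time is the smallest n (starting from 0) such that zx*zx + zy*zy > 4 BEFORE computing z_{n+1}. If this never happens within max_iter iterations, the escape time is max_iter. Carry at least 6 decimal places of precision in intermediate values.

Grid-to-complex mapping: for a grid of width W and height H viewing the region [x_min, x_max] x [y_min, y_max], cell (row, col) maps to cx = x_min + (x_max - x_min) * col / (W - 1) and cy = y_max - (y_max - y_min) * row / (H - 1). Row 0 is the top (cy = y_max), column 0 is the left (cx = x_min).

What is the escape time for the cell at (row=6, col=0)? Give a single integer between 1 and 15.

z_0 = 0 + 0i, c = -1.3000 + -0.9300i
Iter 1: z = -1.3000 + -0.9300i, |z|^2 = 2.5549
Iter 2: z = -0.4749 + 1.4880i, |z|^2 = 2.4397
Iter 3: z = -3.2886 + -2.3433i, |z|^2 = 16.3060
Escaped at iteration 3

Answer: 3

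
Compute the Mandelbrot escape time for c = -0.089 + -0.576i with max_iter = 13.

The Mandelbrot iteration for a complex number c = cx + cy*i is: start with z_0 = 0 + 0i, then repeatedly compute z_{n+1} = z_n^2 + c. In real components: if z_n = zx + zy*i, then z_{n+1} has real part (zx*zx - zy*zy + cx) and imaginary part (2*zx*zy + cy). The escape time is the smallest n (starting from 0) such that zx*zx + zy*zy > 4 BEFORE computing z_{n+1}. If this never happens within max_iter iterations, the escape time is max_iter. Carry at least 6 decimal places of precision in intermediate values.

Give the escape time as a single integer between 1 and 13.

Answer: 13

Derivation:
z_0 = 0 + 0i, c = -0.0890 + -0.5760i
Iter 1: z = -0.0890 + -0.5760i, |z|^2 = 0.3397
Iter 2: z = -0.4129 + -0.4735i, |z|^2 = 0.3946
Iter 3: z = -0.1427 + -0.1850i, |z|^2 = 0.0546
Iter 4: z = -0.1029 + -0.5232i, |z|^2 = 0.2843
Iter 5: z = -0.3521 + -0.4684i, |z|^2 = 0.3434
Iter 6: z = -0.1844 + -0.2462i, |z|^2 = 0.0946
Iter 7: z = -0.1156 + -0.4852i, |z|^2 = 0.2488
Iter 8: z = -0.3111 + -0.4638i, |z|^2 = 0.3119
Iter 9: z = -0.2073 + -0.2874i, |z|^2 = 0.1256
Iter 10: z = -0.1286 + -0.4568i, |z|^2 = 0.2252
Iter 11: z = -0.2811 + -0.4585i, |z|^2 = 0.2892
Iter 12: z = -0.2202 + -0.3182i, |z|^2 = 0.1497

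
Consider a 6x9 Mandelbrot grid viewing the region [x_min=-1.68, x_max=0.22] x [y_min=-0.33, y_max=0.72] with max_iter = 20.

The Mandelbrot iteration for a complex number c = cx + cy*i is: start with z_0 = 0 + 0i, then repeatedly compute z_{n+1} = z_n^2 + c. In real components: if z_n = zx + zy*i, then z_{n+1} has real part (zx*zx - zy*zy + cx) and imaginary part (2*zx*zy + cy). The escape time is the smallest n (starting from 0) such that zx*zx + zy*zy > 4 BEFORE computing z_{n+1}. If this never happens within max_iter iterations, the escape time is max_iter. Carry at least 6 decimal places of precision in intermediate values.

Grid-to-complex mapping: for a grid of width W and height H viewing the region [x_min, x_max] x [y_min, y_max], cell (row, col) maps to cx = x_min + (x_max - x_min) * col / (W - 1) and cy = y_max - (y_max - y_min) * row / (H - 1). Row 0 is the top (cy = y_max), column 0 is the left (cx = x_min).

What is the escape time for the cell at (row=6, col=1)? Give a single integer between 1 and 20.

z_0 = 0 + 0i, c = -1.3000 + -0.0675i
Iter 1: z = -1.3000 + -0.0675i, |z|^2 = 1.6946
Iter 2: z = 0.3854 + 0.1080i, |z|^2 = 0.1602
Iter 3: z = -1.1631 + 0.0158i, |z|^2 = 1.3530
Iter 4: z = 0.0525 + -0.1042i, |z|^2 = 0.0136
Iter 5: z = -1.3081 + -0.0784i, |z|^2 = 1.7172
Iter 6: z = 0.4049 + 0.1377i, |z|^2 = 0.1829
Iter 7: z = -1.1550 + 0.0440i, |z|^2 = 1.3360
Iter 8: z = 0.0321 + -0.1692i, |z|^2 = 0.0297
Iter 9: z = -1.3276 + -0.0784i, |z|^2 = 1.7687
Iter 10: z = 0.4564 + 0.1406i, |z|^2 = 0.2281
Iter 11: z = -1.1114 + 0.0608i, |z|^2 = 1.2390
Iter 12: z = -0.0684 + -0.2027i, |z|^2 = 0.0457
Iter 13: z = -1.3364 + -0.0398i, |z|^2 = 1.7875
Iter 14: z = 0.4844 + 0.0388i, |z|^2 = 0.2361
Iter 15: z = -1.0669 + -0.0299i, |z|^2 = 1.1392
Iter 16: z = -0.1626 + -0.0037i, |z|^2 = 0.0265
Iter 17: z = -1.2736 + -0.0663i, |z|^2 = 1.6264
Iter 18: z = 0.3176 + 0.1014i, |z|^2 = 0.1111
Iter 19: z = -1.2094 + -0.0031i, |z|^2 = 1.4627

Answer: 20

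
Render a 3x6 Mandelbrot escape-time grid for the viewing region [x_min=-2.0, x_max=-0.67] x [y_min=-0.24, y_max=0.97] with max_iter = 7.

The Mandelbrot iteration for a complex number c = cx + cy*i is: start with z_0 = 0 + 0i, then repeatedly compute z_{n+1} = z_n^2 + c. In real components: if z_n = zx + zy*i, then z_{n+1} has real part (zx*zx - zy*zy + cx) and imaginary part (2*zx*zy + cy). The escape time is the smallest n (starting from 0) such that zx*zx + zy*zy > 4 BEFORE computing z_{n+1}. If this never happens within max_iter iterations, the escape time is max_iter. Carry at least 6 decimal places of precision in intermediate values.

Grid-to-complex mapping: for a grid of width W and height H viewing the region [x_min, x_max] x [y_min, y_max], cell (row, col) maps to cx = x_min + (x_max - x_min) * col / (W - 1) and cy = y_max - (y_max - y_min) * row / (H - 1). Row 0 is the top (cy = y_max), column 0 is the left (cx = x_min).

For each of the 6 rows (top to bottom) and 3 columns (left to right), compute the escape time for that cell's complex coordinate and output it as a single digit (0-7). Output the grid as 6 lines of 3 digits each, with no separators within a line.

(row=0, col=0): c = -2.0000 + 0.9700i → escape time 1
(row=0, col=1): c = -1.3350 + 0.9700i → escape time 3
(row=0, col=2): c = -0.6700 + 0.9700i → escape time 4
(row=1, col=0): c = -2.0000 + 0.7280i → escape time 1
(row=1, col=1): c = -1.3350 + 0.7280i → escape time 3
(row=1, col=2): c = -0.6700 + 0.7280i → escape time 5
(row=2, col=0): c = -2.0000 + 0.4860i → escape time 1
(row=2, col=1): c = -1.3350 + 0.4860i → escape time 4
(row=2, col=2): c = -0.6700 + 0.4860i → escape time 7
(row=3, col=0): c = -2.0000 + 0.2440i → escape time 1
(row=3, col=1): c = -1.3350 + 0.2440i → escape time 7
(row=3, col=2): c = -0.6700 + 0.2440i → escape time 7
(row=4, col=0): c = -2.0000 + 0.0020i → escape time 1
(row=4, col=1): c = -1.3350 + 0.0020i → escape time 7
(row=4, col=2): c = -0.6700 + 0.0020i → escape time 7
(row=5, col=0): c = -2.0000 + -0.2400i → escape time 1
(row=5, col=1): c = -1.3350 + -0.2400i → escape time 7
(row=5, col=2): c = -0.6700 + -0.2400i → escape time 7

Answer: 134
135
147
177
177
177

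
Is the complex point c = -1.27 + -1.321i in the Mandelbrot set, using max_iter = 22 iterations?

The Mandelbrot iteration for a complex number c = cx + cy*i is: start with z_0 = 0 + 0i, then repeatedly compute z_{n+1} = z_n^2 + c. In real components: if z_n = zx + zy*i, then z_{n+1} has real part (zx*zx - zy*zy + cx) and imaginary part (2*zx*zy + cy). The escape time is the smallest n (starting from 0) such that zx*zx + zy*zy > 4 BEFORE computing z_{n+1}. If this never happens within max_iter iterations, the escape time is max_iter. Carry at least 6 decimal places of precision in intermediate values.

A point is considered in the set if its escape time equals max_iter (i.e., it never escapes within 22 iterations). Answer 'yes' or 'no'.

z_0 = 0 + 0i, c = -1.2700 + -1.3210i
Iter 1: z = -1.2700 + -1.3210i, |z|^2 = 3.3579
Iter 2: z = -1.4021 + 2.0343i, |z|^2 = 6.1045
Escaped at iteration 2

Answer: no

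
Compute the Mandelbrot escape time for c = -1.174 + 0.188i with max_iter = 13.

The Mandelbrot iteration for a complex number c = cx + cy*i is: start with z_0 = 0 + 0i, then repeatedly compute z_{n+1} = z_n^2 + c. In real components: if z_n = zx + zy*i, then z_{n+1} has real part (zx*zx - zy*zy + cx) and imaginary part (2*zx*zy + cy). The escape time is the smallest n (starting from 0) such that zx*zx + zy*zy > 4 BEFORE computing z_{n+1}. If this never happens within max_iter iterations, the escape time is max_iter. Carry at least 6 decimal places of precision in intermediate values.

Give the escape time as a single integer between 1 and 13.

z_0 = 0 + 0i, c = -1.1740 + 0.1880i
Iter 1: z = -1.1740 + 0.1880i, |z|^2 = 1.4136
Iter 2: z = 0.1689 + -0.2534i, |z|^2 = 0.0928
Iter 3: z = -1.2097 + 0.1024i, |z|^2 = 1.4738
Iter 4: z = 0.2789 + -0.0597i, |z|^2 = 0.0813
Iter 5: z = -1.0998 + 0.1547i, |z|^2 = 1.2335
Iter 6: z = 0.0116 + -0.1523i, |z|^2 = 0.0233
Iter 7: z = -1.1971 + 0.1845i, |z|^2 = 1.4670
Iter 8: z = 0.2249 + -0.2536i, |z|^2 = 0.1149
Iter 9: z = -1.1877 + 0.0739i, |z|^2 = 1.4162
Iter 10: z = 0.2312 + 0.0124i, |z|^2 = 0.0536
Iter 11: z = -1.1207 + 0.1938i, |z|^2 = 1.2935
Iter 12: z = 0.0444 + -0.2463i, |z|^2 = 0.0626

Answer: 13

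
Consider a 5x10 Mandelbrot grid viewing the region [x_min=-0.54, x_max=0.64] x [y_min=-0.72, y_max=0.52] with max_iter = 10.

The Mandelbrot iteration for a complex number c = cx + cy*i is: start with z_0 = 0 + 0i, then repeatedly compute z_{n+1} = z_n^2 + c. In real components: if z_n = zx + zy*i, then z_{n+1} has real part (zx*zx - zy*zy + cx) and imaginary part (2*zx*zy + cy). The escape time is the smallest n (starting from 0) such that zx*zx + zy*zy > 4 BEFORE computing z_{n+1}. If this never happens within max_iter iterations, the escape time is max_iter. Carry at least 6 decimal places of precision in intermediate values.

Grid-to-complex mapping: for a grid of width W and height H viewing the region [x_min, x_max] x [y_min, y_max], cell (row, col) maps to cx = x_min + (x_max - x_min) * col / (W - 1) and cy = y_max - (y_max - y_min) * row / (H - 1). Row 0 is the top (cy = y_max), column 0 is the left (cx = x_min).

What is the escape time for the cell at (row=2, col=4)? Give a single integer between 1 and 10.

Answer: 4

Derivation:
z_0 = 0 + 0i, c = 0.6400 + 0.2444i
Iter 1: z = 0.6400 + 0.2444i, |z|^2 = 0.4694
Iter 2: z = 0.9898 + 0.5573i, |z|^2 = 1.2904
Iter 3: z = 1.3092 + 1.3478i, |z|^2 = 3.5305
Iter 4: z = 0.5374 + 3.7734i, |z|^2 = 14.5277
Escaped at iteration 4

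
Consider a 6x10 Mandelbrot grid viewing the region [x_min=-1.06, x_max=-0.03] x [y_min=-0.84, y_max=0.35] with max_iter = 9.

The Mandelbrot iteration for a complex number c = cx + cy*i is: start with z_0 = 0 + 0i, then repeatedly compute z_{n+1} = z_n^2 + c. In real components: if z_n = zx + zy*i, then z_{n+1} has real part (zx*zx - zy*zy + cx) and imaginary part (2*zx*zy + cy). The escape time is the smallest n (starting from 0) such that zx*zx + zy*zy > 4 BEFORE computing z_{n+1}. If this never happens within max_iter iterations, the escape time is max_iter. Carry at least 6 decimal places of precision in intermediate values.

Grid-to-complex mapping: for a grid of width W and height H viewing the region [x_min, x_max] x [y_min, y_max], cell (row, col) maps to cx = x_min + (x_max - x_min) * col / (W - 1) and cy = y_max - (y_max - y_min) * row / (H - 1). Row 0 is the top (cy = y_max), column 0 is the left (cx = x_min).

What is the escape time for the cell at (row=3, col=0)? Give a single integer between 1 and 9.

z_0 = 0 + 0i, c = -1.0600 + -0.0467i
Iter 1: z = -1.0600 + -0.0467i, |z|^2 = 1.1258
Iter 2: z = 0.0614 + 0.0523i, |z|^2 = 0.0065
Iter 3: z = -1.0590 + -0.0402i, |z|^2 = 1.1230
Iter 4: z = 0.0598 + 0.0386i, |z|^2 = 0.0051
Iter 5: z = -1.0579 + -0.0421i, |z|^2 = 1.1210
Iter 6: z = 0.0574 + 0.0423i, |z|^2 = 0.0051
Iter 7: z = -1.0585 + -0.0418i, |z|^2 = 1.1222
Iter 8: z = 0.0587 + 0.0418i, |z|^2 = 0.0052

Answer: 9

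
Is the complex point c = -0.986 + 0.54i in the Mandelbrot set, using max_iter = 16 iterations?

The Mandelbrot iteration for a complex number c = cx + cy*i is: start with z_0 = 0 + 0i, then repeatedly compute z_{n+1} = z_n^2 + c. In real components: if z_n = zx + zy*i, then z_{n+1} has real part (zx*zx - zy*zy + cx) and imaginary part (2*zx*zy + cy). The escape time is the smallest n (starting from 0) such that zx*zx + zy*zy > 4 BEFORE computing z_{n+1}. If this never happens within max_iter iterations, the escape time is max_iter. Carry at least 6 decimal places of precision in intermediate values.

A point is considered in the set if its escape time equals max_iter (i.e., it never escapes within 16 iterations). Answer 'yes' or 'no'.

Answer: no

Derivation:
z_0 = 0 + 0i, c = -0.9860 + 0.5400i
Iter 1: z = -0.9860 + 0.5400i, |z|^2 = 1.2638
Iter 2: z = -0.3054 + -0.5249i, |z|^2 = 0.3688
Iter 3: z = -1.1682 + 0.8606i, |z|^2 = 2.1054
Iter 4: z = -0.3619 + -1.4708i, |z|^2 = 2.2941
Iter 5: z = -3.0182 + 1.6045i, |z|^2 = 11.6836
Escaped at iteration 5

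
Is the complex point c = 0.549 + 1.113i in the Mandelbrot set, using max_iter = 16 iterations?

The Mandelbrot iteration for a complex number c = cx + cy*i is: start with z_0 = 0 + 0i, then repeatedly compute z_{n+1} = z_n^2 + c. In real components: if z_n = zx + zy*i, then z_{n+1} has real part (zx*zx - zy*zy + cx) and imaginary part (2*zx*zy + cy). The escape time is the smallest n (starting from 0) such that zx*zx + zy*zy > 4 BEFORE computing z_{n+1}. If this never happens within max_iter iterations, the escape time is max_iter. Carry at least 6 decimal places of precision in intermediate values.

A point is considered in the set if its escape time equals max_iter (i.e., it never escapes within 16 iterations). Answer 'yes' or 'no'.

z_0 = 0 + 0i, c = 0.5490 + 1.1130i
Iter 1: z = 0.5490 + 1.1130i, |z|^2 = 1.5402
Iter 2: z = -0.3884 + 2.3351i, |z|^2 = 5.6034
Escaped at iteration 2

Answer: no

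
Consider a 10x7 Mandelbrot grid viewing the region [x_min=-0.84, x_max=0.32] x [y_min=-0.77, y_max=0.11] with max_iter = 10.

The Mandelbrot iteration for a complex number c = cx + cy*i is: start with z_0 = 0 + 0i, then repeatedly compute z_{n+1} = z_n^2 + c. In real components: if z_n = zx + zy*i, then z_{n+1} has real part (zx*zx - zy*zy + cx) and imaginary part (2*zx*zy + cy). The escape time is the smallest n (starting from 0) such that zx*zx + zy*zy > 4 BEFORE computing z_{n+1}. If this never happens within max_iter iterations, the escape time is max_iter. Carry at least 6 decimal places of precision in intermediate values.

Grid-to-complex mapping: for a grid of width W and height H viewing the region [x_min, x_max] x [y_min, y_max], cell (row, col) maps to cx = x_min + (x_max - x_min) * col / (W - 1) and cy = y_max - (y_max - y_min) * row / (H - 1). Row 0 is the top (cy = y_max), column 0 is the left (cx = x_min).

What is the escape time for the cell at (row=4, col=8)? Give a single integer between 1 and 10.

Answer: 10

Derivation:
z_0 = 0 + 0i, c = 0.1911 + -0.4767i
Iter 1: z = 0.1911 + -0.4767i, |z|^2 = 0.2637
Iter 2: z = 0.0004 + -0.6589i, |z|^2 = 0.4341
Iter 3: z = -0.2430 + -0.4772i, |z|^2 = 0.2868
Iter 4: z = 0.0224 + -0.2448i, |z|^2 = 0.0604
Iter 5: z = 0.1317 + -0.4876i, |z|^2 = 0.2551
Iter 6: z = -0.0293 + -0.6051i, |z|^2 = 0.3670
Iter 7: z = -0.1742 + -0.4412i, |z|^2 = 0.2250
Iter 8: z = 0.0268 + -0.3230i, |z|^2 = 0.1050
Iter 9: z = 0.0875 + -0.4940i, |z|^2 = 0.2517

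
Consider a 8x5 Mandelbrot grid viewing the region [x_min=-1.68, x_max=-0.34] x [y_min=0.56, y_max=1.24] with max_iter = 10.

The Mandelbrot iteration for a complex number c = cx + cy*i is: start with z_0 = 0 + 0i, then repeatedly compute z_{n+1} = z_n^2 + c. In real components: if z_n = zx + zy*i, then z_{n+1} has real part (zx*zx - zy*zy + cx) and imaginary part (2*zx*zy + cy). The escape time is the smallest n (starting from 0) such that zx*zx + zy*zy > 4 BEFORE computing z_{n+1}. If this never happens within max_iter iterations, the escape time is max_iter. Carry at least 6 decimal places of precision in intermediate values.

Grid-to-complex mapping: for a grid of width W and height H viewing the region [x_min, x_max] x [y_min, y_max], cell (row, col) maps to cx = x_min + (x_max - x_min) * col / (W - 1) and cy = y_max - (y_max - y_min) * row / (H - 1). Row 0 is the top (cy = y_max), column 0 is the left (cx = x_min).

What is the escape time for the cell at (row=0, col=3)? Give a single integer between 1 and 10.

z_0 = 0 + 0i, c = -1.1057 + 1.2400i
Iter 1: z = -1.1057 + 1.2400i, |z|^2 = 2.7602
Iter 2: z = -1.4207 + -1.5022i, |z|^2 = 4.2749
Escaped at iteration 2

Answer: 2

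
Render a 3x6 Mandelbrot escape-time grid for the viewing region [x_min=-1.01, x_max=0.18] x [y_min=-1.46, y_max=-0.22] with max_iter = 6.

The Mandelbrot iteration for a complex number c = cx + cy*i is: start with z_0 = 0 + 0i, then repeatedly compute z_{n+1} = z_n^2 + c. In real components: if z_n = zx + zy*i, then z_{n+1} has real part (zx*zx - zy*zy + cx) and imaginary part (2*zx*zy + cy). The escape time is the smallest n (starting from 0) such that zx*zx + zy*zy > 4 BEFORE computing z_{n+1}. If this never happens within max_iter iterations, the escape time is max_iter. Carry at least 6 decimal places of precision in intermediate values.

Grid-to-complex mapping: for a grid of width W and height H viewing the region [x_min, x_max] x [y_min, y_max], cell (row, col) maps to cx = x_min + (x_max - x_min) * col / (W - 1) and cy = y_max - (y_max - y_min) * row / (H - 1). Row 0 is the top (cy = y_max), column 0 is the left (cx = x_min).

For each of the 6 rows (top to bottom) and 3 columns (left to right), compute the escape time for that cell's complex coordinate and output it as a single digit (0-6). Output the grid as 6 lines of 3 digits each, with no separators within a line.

(row=0, col=0): c = -1.0100 + -0.2200i → escape time 6
(row=0, col=1): c = -0.4150 + -0.2200i → escape time 6
(row=0, col=2): c = 0.1800 + -0.2200i → escape time 6
(row=1, col=0): c = -1.0100 + -0.4680i → escape time 5
(row=1, col=1): c = -0.4150 + -0.4680i → escape time 6
(row=1, col=2): c = 0.1800 + -0.4680i → escape time 6
(row=2, col=0): c = -1.0100 + -0.7160i → escape time 4
(row=2, col=1): c = -0.4150 + -0.7160i → escape time 6
(row=2, col=2): c = 0.1800 + -0.7160i → escape time 6
(row=3, col=0): c = -1.0100 + -0.9640i → escape time 3
(row=3, col=1): c = -0.4150 + -0.9640i → escape time 4
(row=3, col=2): c = 0.1800 + -0.9640i → escape time 4
(row=4, col=0): c = -1.0100 + -1.2120i → escape time 3
(row=4, col=1): c = -0.4150 + -1.2120i → escape time 3
(row=4, col=2): c = 0.1800 + -1.2120i → escape time 2
(row=5, col=0): c = -1.0100 + -1.4600i → escape time 2
(row=5, col=1): c = -0.4150 + -1.4600i → escape time 2
(row=5, col=2): c = 0.1800 + -1.4600i → escape time 2

Answer: 666
566
466
344
332
222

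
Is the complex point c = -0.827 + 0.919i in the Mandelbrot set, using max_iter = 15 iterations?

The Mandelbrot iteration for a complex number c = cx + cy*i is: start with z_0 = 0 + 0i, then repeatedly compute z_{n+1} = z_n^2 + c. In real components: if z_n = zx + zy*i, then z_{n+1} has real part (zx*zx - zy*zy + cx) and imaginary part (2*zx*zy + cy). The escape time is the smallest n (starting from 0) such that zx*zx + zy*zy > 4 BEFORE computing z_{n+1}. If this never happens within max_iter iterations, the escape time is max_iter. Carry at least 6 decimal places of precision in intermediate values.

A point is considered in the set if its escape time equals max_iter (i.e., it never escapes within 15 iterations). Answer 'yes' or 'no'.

z_0 = 0 + 0i, c = -0.8270 + 0.9190i
Iter 1: z = -0.8270 + 0.9190i, |z|^2 = 1.5285
Iter 2: z = -0.9876 + -0.6010i, |z|^2 = 1.3366
Iter 3: z = -0.2128 + 2.1062i, |z|^2 = 4.4813
Escaped at iteration 3

Answer: no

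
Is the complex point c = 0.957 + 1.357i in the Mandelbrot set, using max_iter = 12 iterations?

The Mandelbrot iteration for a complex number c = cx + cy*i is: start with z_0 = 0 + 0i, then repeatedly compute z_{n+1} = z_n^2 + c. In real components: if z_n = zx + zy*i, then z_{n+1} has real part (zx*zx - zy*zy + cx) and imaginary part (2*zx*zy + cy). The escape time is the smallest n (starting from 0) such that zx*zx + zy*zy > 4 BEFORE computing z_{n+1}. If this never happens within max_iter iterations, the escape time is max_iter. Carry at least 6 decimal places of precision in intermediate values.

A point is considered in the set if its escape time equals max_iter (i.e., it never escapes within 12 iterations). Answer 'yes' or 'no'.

z_0 = 0 + 0i, c = 0.9570 + 1.3570i
Iter 1: z = 0.9570 + 1.3570i, |z|^2 = 2.7573
Iter 2: z = 0.0314 + 3.9543i, |z|^2 = 15.6375
Escaped at iteration 2

Answer: no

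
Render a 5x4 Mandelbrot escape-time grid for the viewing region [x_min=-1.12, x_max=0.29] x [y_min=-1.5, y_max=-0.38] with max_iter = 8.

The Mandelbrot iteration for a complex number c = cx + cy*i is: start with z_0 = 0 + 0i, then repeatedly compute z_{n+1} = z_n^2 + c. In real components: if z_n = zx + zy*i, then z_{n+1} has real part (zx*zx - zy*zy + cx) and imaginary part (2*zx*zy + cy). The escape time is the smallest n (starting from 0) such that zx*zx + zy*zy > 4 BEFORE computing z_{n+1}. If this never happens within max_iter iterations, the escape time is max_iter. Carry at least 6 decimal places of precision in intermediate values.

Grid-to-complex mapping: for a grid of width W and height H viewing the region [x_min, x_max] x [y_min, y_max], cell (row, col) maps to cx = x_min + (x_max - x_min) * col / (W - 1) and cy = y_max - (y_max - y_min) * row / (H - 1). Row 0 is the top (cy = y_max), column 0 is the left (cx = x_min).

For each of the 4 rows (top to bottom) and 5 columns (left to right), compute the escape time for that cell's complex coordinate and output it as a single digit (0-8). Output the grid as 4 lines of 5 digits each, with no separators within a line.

Answer: 78888
34785
33443
22222

Derivation:
(row=0, col=0): c = -1.1200 + -0.3800i → escape time 7
(row=0, col=1): c = -0.7675 + -0.3800i → escape time 8
(row=0, col=2): c = -0.4150 + -0.3800i → escape time 8
(row=0, col=3): c = -0.0625 + -0.3800i → escape time 8
(row=0, col=4): c = 0.2900 + -0.3800i → escape time 8
(row=1, col=0): c = -1.1200 + -0.7533i → escape time 3
(row=1, col=1): c = -0.7675 + -0.7533i → escape time 4
(row=1, col=2): c = -0.4150 + -0.7533i → escape time 7
(row=1, col=3): c = -0.0625 + -0.7533i → escape time 8
(row=1, col=4): c = 0.2900 + -0.7533i → escape time 5
(row=2, col=0): c = -1.1200 + -1.1267i → escape time 3
(row=2, col=1): c = -0.7675 + -1.1267i → escape time 3
(row=2, col=2): c = -0.4150 + -1.1267i → escape time 4
(row=2, col=3): c = -0.0625 + -1.1267i → escape time 4
(row=2, col=4): c = 0.2900 + -1.1267i → escape time 3
(row=3, col=0): c = -1.1200 + -1.5000i → escape time 2
(row=3, col=1): c = -0.7675 + -1.5000i → escape time 2
(row=3, col=2): c = -0.4150 + -1.5000i → escape time 2
(row=3, col=3): c = -0.0625 + -1.5000i → escape time 2
(row=3, col=4): c = 0.2900 + -1.5000i → escape time 2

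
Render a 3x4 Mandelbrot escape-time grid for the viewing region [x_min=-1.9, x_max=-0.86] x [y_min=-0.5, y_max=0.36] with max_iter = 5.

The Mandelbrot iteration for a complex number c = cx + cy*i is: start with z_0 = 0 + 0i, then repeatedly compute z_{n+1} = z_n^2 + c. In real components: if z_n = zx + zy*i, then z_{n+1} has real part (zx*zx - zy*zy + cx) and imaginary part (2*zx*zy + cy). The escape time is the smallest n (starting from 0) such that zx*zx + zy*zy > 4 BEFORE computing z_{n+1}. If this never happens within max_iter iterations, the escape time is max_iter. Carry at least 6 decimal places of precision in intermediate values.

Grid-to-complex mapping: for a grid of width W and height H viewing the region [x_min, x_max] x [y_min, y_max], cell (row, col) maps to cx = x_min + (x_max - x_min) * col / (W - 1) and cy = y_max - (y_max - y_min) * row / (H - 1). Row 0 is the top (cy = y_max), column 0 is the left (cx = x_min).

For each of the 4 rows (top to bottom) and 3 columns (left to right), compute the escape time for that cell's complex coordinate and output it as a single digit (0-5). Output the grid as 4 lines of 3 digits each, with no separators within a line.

Answer: 355
555
455
235

Derivation:
(row=0, col=0): c = -1.9000 + 0.3600i → escape time 3
(row=0, col=1): c = -1.3800 + 0.3600i → escape time 5
(row=0, col=2): c = -0.8600 + 0.3600i → escape time 5
(row=1, col=0): c = -1.9000 + 0.0733i → escape time 5
(row=1, col=1): c = -1.3800 + 0.0733i → escape time 5
(row=1, col=2): c = -0.8600 + 0.0733i → escape time 5
(row=2, col=0): c = -1.9000 + -0.2133i → escape time 4
(row=2, col=1): c = -1.3800 + -0.2133i → escape time 5
(row=2, col=2): c = -0.8600 + -0.2133i → escape time 5
(row=3, col=0): c = -1.9000 + -0.5000i → escape time 2
(row=3, col=1): c = -1.3800 + -0.5000i → escape time 3
(row=3, col=2): c = -0.8600 + -0.5000i → escape time 5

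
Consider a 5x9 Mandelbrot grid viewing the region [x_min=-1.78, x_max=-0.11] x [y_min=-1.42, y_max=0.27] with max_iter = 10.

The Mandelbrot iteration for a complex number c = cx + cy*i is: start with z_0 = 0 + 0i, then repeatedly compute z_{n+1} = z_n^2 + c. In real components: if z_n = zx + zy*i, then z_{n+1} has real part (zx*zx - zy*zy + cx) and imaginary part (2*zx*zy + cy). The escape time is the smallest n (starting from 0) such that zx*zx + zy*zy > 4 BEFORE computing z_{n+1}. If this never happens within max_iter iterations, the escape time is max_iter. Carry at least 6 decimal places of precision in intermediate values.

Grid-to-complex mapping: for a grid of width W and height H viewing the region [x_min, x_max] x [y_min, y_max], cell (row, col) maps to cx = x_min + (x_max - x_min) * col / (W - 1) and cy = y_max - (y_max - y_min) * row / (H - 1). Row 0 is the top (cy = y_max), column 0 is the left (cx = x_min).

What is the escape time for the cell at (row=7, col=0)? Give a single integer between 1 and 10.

z_0 = 0 + 0i, c = -1.7800 + -1.2087i
Iter 1: z = -1.7800 + -1.2087i, |z|^2 = 4.6295
Escaped at iteration 1

Answer: 1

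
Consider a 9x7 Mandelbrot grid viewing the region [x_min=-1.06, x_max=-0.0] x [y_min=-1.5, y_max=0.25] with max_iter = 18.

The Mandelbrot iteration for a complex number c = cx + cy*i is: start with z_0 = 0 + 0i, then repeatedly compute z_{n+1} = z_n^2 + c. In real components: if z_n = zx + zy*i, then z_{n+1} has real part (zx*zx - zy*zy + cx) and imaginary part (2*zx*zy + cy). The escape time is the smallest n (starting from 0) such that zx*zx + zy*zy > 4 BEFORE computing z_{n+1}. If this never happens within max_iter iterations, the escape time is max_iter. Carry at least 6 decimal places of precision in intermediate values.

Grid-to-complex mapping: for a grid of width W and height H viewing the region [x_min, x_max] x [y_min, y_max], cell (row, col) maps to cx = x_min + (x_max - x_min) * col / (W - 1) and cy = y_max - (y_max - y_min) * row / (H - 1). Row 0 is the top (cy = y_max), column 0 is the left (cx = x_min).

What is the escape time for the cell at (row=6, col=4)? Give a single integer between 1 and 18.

Answer: 2

Derivation:
z_0 = 0 + 0i, c = -0.5300 + -1.5000i
Iter 1: z = -0.5300 + -1.5000i, |z|^2 = 2.5309
Iter 2: z = -2.4991 + 0.0900i, |z|^2 = 6.2536
Escaped at iteration 2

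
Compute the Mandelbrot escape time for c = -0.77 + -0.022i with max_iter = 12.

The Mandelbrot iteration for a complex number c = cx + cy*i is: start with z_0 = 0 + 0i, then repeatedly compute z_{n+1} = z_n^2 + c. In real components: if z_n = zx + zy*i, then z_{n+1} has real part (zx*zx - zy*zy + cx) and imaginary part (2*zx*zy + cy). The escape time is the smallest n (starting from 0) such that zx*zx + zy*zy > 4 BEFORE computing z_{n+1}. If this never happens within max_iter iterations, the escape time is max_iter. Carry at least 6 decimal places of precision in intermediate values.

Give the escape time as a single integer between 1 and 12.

z_0 = 0 + 0i, c = -0.7700 + -0.0220i
Iter 1: z = -0.7700 + -0.0220i, |z|^2 = 0.5934
Iter 2: z = -0.1776 + 0.0119i, |z|^2 = 0.0317
Iter 3: z = -0.7386 + -0.0262i, |z|^2 = 0.5462
Iter 4: z = -0.2252 + 0.0167i, |z|^2 = 0.0510
Iter 5: z = -0.7196 + -0.0295i, |z|^2 = 0.5187
Iter 6: z = -0.2531 + 0.0205i, |z|^2 = 0.0645
Iter 7: z = -0.7064 + -0.0324i, |z|^2 = 0.5000
Iter 8: z = -0.2721 + 0.0237i, |z|^2 = 0.0746
Iter 9: z = -0.6965 + -0.0349i, |z|^2 = 0.4864
Iter 10: z = -0.2861 + 0.0266i, |z|^2 = 0.0825
Iter 11: z = -0.6889 + -0.0372i, |z|^2 = 0.4759

Answer: 12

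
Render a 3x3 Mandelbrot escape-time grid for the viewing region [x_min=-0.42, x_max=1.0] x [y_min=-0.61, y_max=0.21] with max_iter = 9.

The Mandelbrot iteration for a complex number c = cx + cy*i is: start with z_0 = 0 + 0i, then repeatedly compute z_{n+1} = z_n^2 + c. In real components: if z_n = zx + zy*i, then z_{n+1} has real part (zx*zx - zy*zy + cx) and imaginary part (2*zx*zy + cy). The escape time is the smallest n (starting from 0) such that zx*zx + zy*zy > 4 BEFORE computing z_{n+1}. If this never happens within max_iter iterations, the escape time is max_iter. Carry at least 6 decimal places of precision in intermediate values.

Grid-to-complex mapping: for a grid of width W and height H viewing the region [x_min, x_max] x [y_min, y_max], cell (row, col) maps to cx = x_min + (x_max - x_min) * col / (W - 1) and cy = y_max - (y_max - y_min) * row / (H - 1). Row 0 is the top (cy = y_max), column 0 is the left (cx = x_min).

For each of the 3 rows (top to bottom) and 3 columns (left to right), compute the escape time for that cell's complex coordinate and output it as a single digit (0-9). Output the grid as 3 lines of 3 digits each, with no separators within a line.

(row=0, col=0): c = -0.4200 + 0.2100i → escape time 9
(row=0, col=1): c = 0.2900 + 0.2100i → escape time 9
(row=0, col=2): c = 1.0000 + 0.2100i → escape time 2
(row=1, col=0): c = -0.4200 + -0.2000i → escape time 9
(row=1, col=1): c = 0.2900 + -0.2000i → escape time 9
(row=1, col=2): c = 1.0000 + -0.2000i → escape time 2
(row=2, col=0): c = -0.4200 + -0.6100i → escape time 9
(row=2, col=1): c = 0.2900 + -0.6100i → escape time 9
(row=2, col=2): c = 1.0000 + -0.6100i → escape time 2

Answer: 992
992
992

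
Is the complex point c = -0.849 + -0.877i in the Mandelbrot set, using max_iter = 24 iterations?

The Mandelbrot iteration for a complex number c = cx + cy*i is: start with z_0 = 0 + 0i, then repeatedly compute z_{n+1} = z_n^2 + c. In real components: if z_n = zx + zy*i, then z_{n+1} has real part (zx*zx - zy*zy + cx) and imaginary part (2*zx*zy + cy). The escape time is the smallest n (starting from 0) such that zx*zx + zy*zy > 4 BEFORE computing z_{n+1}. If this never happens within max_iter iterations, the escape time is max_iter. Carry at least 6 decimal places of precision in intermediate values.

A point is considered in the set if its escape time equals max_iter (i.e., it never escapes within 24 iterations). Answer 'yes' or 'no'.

Answer: no

Derivation:
z_0 = 0 + 0i, c = -0.8490 + -0.8770i
Iter 1: z = -0.8490 + -0.8770i, |z|^2 = 1.4899
Iter 2: z = -0.8973 + 0.6121i, |z|^2 = 1.1799
Iter 3: z = -0.4185 + -1.9756i, |z|^2 = 4.0781
Escaped at iteration 3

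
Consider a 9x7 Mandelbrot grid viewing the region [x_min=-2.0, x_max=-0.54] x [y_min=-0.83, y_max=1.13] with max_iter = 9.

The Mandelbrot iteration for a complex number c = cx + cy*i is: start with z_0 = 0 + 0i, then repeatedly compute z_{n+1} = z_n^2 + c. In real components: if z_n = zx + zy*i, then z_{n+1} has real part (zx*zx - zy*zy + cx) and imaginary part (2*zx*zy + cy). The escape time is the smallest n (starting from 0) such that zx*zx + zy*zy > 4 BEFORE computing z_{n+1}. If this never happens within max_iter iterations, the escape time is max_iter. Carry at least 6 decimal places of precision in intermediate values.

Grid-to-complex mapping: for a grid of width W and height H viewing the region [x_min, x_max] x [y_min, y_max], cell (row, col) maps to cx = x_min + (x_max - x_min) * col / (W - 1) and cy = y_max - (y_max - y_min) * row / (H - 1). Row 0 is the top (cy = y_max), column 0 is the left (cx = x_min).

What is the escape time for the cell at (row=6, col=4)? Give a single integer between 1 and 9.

z_0 = 0 + 0i, c = -1.2700 + -0.8300i
Iter 1: z = -1.2700 + -0.8300i, |z|^2 = 2.3018
Iter 2: z = -0.3460 + 1.2782i, |z|^2 = 1.7535
Iter 3: z = -2.7841 + -1.7145i, |z|^2 = 10.6907
Escaped at iteration 3

Answer: 3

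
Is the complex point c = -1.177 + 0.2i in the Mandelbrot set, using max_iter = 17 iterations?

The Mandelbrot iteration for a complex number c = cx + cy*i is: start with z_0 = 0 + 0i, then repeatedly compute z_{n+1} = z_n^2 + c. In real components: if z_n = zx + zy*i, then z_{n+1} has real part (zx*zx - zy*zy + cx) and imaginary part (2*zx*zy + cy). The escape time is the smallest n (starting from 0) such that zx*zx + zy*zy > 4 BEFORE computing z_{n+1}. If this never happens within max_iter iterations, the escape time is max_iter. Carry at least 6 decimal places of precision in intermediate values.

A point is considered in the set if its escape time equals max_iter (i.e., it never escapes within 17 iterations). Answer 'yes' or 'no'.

Answer: yes

Derivation:
z_0 = 0 + 0i, c = -1.1770 + 0.2000i
Iter 1: z = -1.1770 + 0.2000i, |z|^2 = 1.4253
Iter 2: z = 0.1683 + -0.2708i, |z|^2 = 0.1017
Iter 3: z = -1.2220 + 0.1088i, |z|^2 = 1.5051
Iter 4: z = 0.3044 + -0.0660i, |z|^2 = 0.0970
Iter 5: z = -1.0887 + 0.1598i, |z|^2 = 1.2108
Iter 6: z = -0.0173 + -0.1480i, |z|^2 = 0.0222
Iter 7: z = -1.1986 + 0.2051i, |z|^2 = 1.4787
Iter 8: z = 0.2176 + -0.2917i, |z|^2 = 0.1324
Iter 9: z = -1.2148 + 0.0731i, |z|^2 = 1.4810
Iter 10: z = 0.2933 + 0.0225i, |z|^2 = 0.0866
Iter 11: z = -1.0915 + 0.2132i, |z|^2 = 1.2367
Iter 12: z = -0.0312 + -0.2654i, |z|^2 = 0.0714
Iter 13: z = -1.2465 + 0.2166i, |z|^2 = 1.6006
Iter 14: z = 0.3298 + -0.3398i, |z|^2 = 0.2243
Iter 15: z = -1.1837 + -0.0242i, |z|^2 = 1.4018
Iter 16: z = 0.2237 + 0.2572i, |z|^2 = 0.1162
Did not escape in 17 iterations → in set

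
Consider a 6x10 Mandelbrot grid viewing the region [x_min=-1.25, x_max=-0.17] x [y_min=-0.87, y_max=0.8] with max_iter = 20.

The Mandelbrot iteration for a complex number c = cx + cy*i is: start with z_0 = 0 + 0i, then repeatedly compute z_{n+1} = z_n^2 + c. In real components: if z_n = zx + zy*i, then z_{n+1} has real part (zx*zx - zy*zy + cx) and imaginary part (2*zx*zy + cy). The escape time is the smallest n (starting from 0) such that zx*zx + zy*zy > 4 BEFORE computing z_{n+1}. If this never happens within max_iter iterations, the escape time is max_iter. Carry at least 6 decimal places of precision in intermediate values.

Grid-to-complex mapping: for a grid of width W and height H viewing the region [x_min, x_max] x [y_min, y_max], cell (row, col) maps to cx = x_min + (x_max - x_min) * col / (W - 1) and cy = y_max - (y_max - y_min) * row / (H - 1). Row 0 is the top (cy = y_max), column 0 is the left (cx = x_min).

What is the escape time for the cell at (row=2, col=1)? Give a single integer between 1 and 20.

Answer: 6

Derivation:
z_0 = 0 + 0i, c = -1.0340 + 0.4289i
Iter 1: z = -1.0340 + 0.4289i, |z|^2 = 1.2531
Iter 2: z = -0.1488 + -0.4581i, |z|^2 = 0.2320
Iter 3: z = -1.2217 + 0.5652i, |z|^2 = 1.8119
Iter 4: z = 0.1390 + -0.9521i, |z|^2 = 0.9258
Iter 5: z = -1.9211 + 0.1641i, |z|^2 = 3.7177
Iter 6: z = 2.6298 + -0.2017i, |z|^2 = 6.9565
Escaped at iteration 6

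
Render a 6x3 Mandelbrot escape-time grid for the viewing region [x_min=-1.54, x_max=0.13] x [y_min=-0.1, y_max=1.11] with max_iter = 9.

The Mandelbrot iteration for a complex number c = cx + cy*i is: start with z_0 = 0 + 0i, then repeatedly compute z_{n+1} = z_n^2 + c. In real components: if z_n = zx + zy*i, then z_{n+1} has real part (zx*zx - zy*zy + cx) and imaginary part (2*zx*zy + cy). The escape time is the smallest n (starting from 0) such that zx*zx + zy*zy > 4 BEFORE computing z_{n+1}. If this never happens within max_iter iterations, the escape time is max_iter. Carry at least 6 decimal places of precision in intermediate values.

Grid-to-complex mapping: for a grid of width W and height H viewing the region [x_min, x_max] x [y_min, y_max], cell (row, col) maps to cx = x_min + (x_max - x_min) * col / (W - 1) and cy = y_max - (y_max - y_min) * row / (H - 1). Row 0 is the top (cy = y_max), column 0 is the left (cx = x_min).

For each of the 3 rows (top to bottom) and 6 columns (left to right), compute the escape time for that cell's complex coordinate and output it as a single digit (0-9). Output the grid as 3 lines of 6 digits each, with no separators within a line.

Answer: 233393
355999
799999

Derivation:
(row=0, col=0): c = -1.5400 + 1.1100i → escape time 2
(row=0, col=1): c = -1.2060 + 1.1100i → escape time 3
(row=0, col=2): c = -0.8720 + 1.1100i → escape time 3
(row=0, col=3): c = -0.5380 + 1.1100i → escape time 3
(row=0, col=4): c = -0.2040 + 1.1100i → escape time 9
(row=0, col=5): c = 0.1300 + 1.1100i → escape time 3
(row=1, col=0): c = -1.5400 + 0.5050i → escape time 3
(row=1, col=1): c = -1.2060 + 0.5050i → escape time 5
(row=1, col=2): c = -0.8720 + 0.5050i → escape time 5
(row=1, col=3): c = -0.5380 + 0.5050i → escape time 9
(row=1, col=4): c = -0.2040 + 0.5050i → escape time 9
(row=1, col=5): c = 0.1300 + 0.5050i → escape time 9
(row=2, col=0): c = -1.5400 + -0.1000i → escape time 7
(row=2, col=1): c = -1.2060 + -0.1000i → escape time 9
(row=2, col=2): c = -0.8720 + -0.1000i → escape time 9
(row=2, col=3): c = -0.5380 + -0.1000i → escape time 9
(row=2, col=4): c = -0.2040 + -0.1000i → escape time 9
(row=2, col=5): c = 0.1300 + -0.1000i → escape time 9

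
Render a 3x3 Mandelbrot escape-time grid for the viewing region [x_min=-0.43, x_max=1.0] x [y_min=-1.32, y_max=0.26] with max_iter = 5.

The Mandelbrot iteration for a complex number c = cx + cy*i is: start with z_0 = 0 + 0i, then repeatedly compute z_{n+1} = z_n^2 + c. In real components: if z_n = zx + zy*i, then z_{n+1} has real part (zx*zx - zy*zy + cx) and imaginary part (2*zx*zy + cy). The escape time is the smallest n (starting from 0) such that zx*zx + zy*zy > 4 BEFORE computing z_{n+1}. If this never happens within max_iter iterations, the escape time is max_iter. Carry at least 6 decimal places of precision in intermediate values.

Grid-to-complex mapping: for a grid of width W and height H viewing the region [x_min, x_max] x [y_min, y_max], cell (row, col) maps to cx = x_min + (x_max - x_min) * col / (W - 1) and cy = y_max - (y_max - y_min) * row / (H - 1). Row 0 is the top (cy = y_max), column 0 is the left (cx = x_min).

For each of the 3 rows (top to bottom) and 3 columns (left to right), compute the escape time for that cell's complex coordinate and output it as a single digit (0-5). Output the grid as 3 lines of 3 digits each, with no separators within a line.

(row=0, col=0): c = -0.4300 + 0.2600i → escape time 5
(row=0, col=1): c = 0.2850 + 0.2600i → escape time 5
(row=0, col=2): c = 1.0000 + 0.2600i → escape time 2
(row=1, col=0): c = -0.4300 + -0.5300i → escape time 5
(row=1, col=1): c = 0.2850 + -0.5300i → escape time 5
(row=1, col=2): c = 1.0000 + -0.5300i → escape time 2
(row=2, col=0): c = -0.4300 + -1.3200i → escape time 3
(row=2, col=1): c = 0.2850 + -1.3200i → escape time 2
(row=2, col=2): c = 1.0000 + -1.3200i → escape time 2

Answer: 552
552
322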